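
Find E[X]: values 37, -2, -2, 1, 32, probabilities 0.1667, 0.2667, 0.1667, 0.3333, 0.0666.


E[X] = 37*0.1667 - 2*0.2667 - 2*0.1667 + 1*0.3333 + 32*0.0666
= 6.1679 - 0.5334 - 0.3334 + 0.3333 + 2.1312
= 7.7656

E[X] = 7.7656


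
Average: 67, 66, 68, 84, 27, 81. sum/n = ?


Sum = 67 + 66 + 68 + 84 + 27 + 81 = 393
n = 6
Mean = 393/6 = 65.5000

Mean = 65.5000


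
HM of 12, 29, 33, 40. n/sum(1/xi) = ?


Sum of reciprocals = 1/12 + 1/29 + 1/33 + 1/40 = 0.173119
HM = 4/0.173119 = 23.1055

HM = 23.1055


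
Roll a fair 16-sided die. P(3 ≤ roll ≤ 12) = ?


Favorable outcomes (3 ≤ roll ≤ 12): 10
Total outcomes = 16
P = 10/16 = 0.6250

P = 0.6250


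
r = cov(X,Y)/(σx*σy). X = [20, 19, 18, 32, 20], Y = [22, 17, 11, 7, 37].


Mean X = 21.8000, Mean Y = 18.8000
SD X = 5.153639, SD Y = 10.438391
Cov = -24.840000
r = -24.840000/(5.153639*10.438391) = -0.4617

r = -0.4617


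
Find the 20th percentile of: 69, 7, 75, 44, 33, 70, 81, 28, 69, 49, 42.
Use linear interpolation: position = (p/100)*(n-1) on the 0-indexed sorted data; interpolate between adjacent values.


Sorted: 7, 28, 33, 42, 44, 49, 69, 69, 70, 75, 81
n = 11
Index = 20/100 * 10 = 2.0000
Lower = data[2] = 33, Upper = data[3] = 42
P20 = 33 + 0*(9) = 33.0000

P20 = 33.0000


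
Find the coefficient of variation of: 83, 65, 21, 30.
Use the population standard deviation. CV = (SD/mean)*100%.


Mean = 49.7500
SD = 25.2723
CV = (25.2723/49.7500)*100 = 50.7985%

CV = 50.7985%


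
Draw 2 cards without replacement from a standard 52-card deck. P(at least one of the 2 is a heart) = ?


P(at least one) = 1 - P(none)
P(none) = (39/52) × (38/51) = 0.558824
P(at least one) = 1 - 0.558824 = 0.4412

P = 0.4412


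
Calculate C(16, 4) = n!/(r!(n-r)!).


C(16,4) = 16!/(4! × 12!)
= 20922789888000/(24 × 479001600)
= 1820

C(16,4) = 1820


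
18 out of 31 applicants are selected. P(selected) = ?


P = 18/31 = 0.5806

P = 0.5806


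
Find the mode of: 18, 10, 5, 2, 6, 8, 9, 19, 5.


Frequencies: 2:1, 5:2, 6:1, 8:1, 9:1, 10:1, 18:1, 19:1
Max frequency = 2
Mode = 5

Mode = 5


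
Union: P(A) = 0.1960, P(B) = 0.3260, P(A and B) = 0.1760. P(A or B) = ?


P(A∪B) = 0.1960 + 0.3260 - 0.1760
= 0.5220 - 0.1760
= 0.3460

P(A∪B) = 0.3460


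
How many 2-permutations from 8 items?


P(8,2) = 8!/6!
= 40320/720
= 56

P(8,2) = 56


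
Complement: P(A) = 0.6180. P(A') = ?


P(not A) = 1 - 0.6180 = 0.3820

P(not A) = 0.3820


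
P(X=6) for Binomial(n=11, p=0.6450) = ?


C(11,6) = 462
p^6 = 0.072004
(1-p)^5 = 0.005638
P = 462 * 0.072004 * 0.005638 = 0.1876

P(X=6) = 0.1876


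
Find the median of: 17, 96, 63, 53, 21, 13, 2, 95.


Sorted: 2, 13, 17, 21, 53, 63, 95, 96
n = 8 (even)
Middle values: 21 and 53
Median = (21+53)/2 = 37.0000

Median = 37.0000


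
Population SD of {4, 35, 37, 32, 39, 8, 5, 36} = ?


Mean = 24.5000
Variance = 217.2500
SD = sqrt(217.2500) = 14.7394

SD = 14.7394


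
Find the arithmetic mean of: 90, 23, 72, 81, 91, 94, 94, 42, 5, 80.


Sum = 90 + 23 + 72 + 81 + 91 + 94 + 94 + 42 + 5 + 80 = 672
n = 10
Mean = 672/10 = 67.2000

Mean = 67.2000


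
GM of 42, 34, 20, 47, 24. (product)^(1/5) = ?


Product = 42 × 34 × 20 × 47 × 24 = 32215680
GM = 32215680^(1/5) = 31.7405

GM = 31.7405


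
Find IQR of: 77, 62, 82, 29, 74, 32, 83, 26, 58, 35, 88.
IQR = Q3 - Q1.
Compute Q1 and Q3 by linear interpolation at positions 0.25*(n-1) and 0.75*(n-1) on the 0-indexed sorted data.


Sorted: 26, 29, 32, 35, 58, 62, 74, 77, 82, 83, 88
Q1 (25th %ile) = 33.5000
Q3 (75th %ile) = 79.5000
IQR = 79.5000 - 33.5000 = 46.0000

IQR = 46.0000


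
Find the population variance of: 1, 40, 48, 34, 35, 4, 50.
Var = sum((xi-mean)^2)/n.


Mean = 30.2857
Squared deviations: 857.6531, 94.3673, 313.7959, 13.7959, 22.2245, 690.9388, 388.6531
Sum = 2381.4286
Variance = 2381.4286/7 = 340.2041

Variance = 340.2041


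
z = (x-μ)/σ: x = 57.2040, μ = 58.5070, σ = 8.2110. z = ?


z = (57.2040 - 58.5070)/8.2110
= -1.3030/8.2110
= -0.1587

z = -0.1587


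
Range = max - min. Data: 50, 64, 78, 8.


Max = 78, Min = 8
Range = 78 - 8 = 70

Range = 70


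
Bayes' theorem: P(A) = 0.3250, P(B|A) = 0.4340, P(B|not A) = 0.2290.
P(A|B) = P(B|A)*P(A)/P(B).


P(B) = P(B|A)*P(A) + P(B|A')*P(A')
= 0.4340*0.3250 + 0.2290*0.6750
= 0.141050 + 0.154575 = 0.295625
P(A|B) = 0.141050/0.295625 = 0.4771

P(A|B) = 0.4771


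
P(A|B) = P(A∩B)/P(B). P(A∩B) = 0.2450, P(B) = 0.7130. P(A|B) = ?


P(A|B) = 0.2450/0.7130 = 0.3436

P(A|B) = 0.3436


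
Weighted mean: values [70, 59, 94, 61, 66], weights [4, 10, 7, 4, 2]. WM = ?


Numerator = 70*4 + 59*10 + 94*7 + 61*4 + 66*2 = 1904
Denominator = 4 + 10 + 7 + 4 + 2 = 27
WM = 1904/27 = 70.5185

WM = 70.5185


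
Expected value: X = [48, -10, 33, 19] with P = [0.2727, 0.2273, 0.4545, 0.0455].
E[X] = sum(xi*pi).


E[X] = 48*0.2727 - 10*0.2273 + 33*0.4545 + 19*0.0455
= 13.0896 - 2.2730 + 14.9985 + 0.8645
= 26.6796

E[X] = 26.6796


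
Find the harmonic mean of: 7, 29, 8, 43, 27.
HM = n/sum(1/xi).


Sum of reciprocals = 1/7 + 1/29 + 1/8 + 1/43 + 1/27 = 0.362633
HM = 5/0.362633 = 13.7881

HM = 13.7881


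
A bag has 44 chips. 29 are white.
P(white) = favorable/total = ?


P = 29/44 = 0.6591

P = 0.6591


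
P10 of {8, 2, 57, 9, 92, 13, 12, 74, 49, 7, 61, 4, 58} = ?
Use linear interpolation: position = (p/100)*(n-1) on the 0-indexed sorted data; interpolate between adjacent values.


Sorted: 2, 4, 7, 8, 9, 12, 13, 49, 57, 58, 61, 74, 92
n = 13
Index = 10/100 * 12 = 1.2000
Lower = data[1] = 4, Upper = data[2] = 7
P10 = 4 + 0.2000*(3) = 4.6000

P10 = 4.6000


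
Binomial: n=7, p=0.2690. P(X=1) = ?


C(7,1) = 7
p^1 = 0.269000
(1-p)^6 = 0.152582
P = 7 * 0.269000 * 0.152582 = 0.2873

P(X=1) = 0.2873


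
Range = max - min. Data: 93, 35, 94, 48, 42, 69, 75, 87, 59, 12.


Max = 94, Min = 12
Range = 94 - 12 = 82

Range = 82


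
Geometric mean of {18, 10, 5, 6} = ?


Product = 18 × 10 × 5 × 6 = 5400
GM = 5400^(1/4) = 8.5723

GM = 8.5723


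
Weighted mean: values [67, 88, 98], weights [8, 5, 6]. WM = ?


Numerator = 67*8 + 88*5 + 98*6 = 1564
Denominator = 8 + 5 + 6 = 19
WM = 1564/19 = 82.3158

WM = 82.3158


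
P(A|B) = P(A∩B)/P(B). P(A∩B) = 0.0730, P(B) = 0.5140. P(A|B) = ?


P(A|B) = 0.0730/0.5140 = 0.1420

P(A|B) = 0.1420


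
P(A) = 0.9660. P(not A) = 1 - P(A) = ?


P(not A) = 1 - 0.9660 = 0.0340

P(not A) = 0.0340


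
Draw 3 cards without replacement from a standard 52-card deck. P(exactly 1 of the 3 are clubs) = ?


Hypergeometric: P(X=1) = C(13,1)·C(39,2) / C(52,3)
= 13 × 741 / 22100
= 9633/22100 = 0.4359

P = 0.4359


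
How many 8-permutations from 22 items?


P(22,8) = 22!/14!
= 1124000727777607680000/87178291200
= 12893126400

P(22,8) = 12893126400


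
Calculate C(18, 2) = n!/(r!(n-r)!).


C(18,2) = 18!/(2! × 16!)
= 6402373705728000/(2 × 20922789888000)
= 153

C(18,2) = 153


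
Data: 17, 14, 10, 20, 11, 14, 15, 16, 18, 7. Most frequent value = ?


Frequencies: 7:1, 10:1, 11:1, 14:2, 15:1, 16:1, 17:1, 18:1, 20:1
Max frequency = 2
Mode = 14

Mode = 14


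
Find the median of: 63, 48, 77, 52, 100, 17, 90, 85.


Sorted: 17, 48, 52, 63, 77, 85, 90, 100
n = 8 (even)
Middle values: 63 and 77
Median = (63+77)/2 = 70.0000

Median = 70.0000


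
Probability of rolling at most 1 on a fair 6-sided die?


Favorable outcomes (roll ≤ 1): 1
Total outcomes = 6
P = 1/6 = 0.1667

P = 0.1667


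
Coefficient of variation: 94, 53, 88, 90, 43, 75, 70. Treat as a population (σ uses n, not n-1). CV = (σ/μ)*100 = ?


Mean = 73.2857
SD = 17.9977
CV = (17.9977/73.2857)*100 = 24.5583%

CV = 24.5583%


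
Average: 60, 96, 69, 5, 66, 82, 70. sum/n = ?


Sum = 60 + 96 + 69 + 5 + 66 + 82 + 70 = 448
n = 7
Mean = 448/7 = 64.0000

Mean = 64.0000


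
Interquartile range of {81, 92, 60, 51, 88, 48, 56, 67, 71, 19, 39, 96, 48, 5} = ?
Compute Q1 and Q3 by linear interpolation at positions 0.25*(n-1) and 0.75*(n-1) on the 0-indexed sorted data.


Sorted: 5, 19, 39, 48, 48, 51, 56, 60, 67, 71, 81, 88, 92, 96
Q1 (25th %ile) = 48.0000
Q3 (75th %ile) = 78.5000
IQR = 78.5000 - 48.0000 = 30.5000

IQR = 30.5000


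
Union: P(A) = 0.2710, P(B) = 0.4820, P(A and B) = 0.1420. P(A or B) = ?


P(A∪B) = 0.2710 + 0.4820 - 0.1420
= 0.7530 - 0.1420
= 0.6110

P(A∪B) = 0.6110


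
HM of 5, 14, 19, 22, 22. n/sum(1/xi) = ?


Sum of reciprocals = 1/5 + 1/14 + 1/19 + 1/22 + 1/22 = 0.414969
HM = 5/0.414969 = 12.0491

HM = 12.0491


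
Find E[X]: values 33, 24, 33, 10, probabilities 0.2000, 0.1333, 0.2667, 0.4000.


E[X] = 33*0.2000 + 24*0.1333 + 33*0.2667 + 10*0.4000
= 6.6000 + 3.1992 + 8.8011 + 4.0000
= 22.6003

E[X] = 22.6003


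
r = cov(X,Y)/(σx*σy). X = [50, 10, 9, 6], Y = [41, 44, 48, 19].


Mean X = 18.7500, Mean Y = 38.0000
SD X = 18.102141, SD Y = 11.247222
Cov = 46.500000
r = 46.500000/(18.102141*11.247222) = 0.2284

r = 0.2284


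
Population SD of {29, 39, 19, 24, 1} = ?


Mean = 22.4000
Variance = 158.2400
SD = sqrt(158.2400) = 12.5793

SD = 12.5793


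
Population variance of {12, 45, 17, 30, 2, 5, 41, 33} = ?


Mean = 23.1250
Squared deviations: 123.7656, 478.5156, 37.5156, 47.2656, 446.2656, 328.5156, 319.5156, 97.5156
Sum = 1878.8750
Variance = 1878.8750/8 = 234.8594

Variance = 234.8594


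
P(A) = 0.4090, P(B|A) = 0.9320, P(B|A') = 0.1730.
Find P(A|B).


P(B) = P(B|A)*P(A) + P(B|A')*P(A')
= 0.9320*0.4090 + 0.1730*0.5910
= 0.381188 + 0.102243 = 0.483431
P(A|B) = 0.381188/0.483431 = 0.7885

P(A|B) = 0.7885


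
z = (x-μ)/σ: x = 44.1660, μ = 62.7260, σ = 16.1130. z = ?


z = (44.1660 - 62.7260)/16.1130
= -18.5600/16.1130
= -1.1519

z = -1.1519


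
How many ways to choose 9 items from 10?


C(10,9) = 10!/(9! × 1!)
= 3628800/(362880 × 1)
= 10

C(10,9) = 10


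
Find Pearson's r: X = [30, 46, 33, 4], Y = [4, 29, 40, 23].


Mean X = 28.2500, Mean Y = 24.0000
SD X = 15.237700, SD Y = 13.057565
Cov = 38.500000
r = 38.500000/(15.237700*13.057565) = 0.1935

r = 0.1935


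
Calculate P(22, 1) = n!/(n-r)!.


P(22,1) = 22!/21!
= 1124000727777607680000/51090942171709440000
= 22

P(22,1) = 22


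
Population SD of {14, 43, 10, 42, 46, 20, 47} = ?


Mean = 31.7143
Variance = 227.6327
SD = sqrt(227.6327) = 15.0875

SD = 15.0875


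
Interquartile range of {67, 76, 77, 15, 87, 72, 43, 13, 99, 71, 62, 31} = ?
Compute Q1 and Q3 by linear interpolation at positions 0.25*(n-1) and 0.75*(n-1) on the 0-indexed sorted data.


Sorted: 13, 15, 31, 43, 62, 67, 71, 72, 76, 77, 87, 99
Q1 (25th %ile) = 40.0000
Q3 (75th %ile) = 76.2500
IQR = 76.2500 - 40.0000 = 36.2500

IQR = 36.2500


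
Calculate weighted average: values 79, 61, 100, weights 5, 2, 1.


Numerator = 79*5 + 61*2 + 100*1 = 617
Denominator = 5 + 2 + 1 = 8
WM = 617/8 = 77.1250

WM = 77.1250


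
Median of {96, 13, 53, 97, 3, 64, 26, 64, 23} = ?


Sorted: 3, 13, 23, 26, 53, 64, 64, 96, 97
n = 9 (odd)
Middle value = 53

Median = 53


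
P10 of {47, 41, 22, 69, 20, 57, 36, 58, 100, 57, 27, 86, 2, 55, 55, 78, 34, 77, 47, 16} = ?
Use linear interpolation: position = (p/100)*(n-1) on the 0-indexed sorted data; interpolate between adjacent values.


Sorted: 2, 16, 20, 22, 27, 34, 36, 41, 47, 47, 55, 55, 57, 57, 58, 69, 77, 78, 86, 100
n = 20
Index = 10/100 * 19 = 1.9000
Lower = data[1] = 16, Upper = data[2] = 20
P10 = 16 + 0.9000*(4) = 19.6000

P10 = 19.6000


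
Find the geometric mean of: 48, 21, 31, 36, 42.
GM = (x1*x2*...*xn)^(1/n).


Product = 48 × 21 × 31 × 36 × 42 = 47246976
GM = 47246976^(1/5) = 34.2669

GM = 34.2669


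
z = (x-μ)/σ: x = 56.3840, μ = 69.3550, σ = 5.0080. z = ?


z = (56.3840 - 69.3550)/5.0080
= -12.9710/5.0080
= -2.5901

z = -2.5901


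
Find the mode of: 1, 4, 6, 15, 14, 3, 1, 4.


Frequencies: 1:2, 3:1, 4:2, 6:1, 14:1, 15:1
Max frequency = 2
Mode = 1, 4

Mode = 1, 4


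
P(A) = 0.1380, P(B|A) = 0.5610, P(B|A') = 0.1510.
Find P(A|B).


P(B) = P(B|A)*P(A) + P(B|A')*P(A')
= 0.5610*0.1380 + 0.1510*0.8620
= 0.077418 + 0.130162 = 0.207580
P(A|B) = 0.077418/0.207580 = 0.3730

P(A|B) = 0.3730


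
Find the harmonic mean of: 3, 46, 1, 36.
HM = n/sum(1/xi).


Sum of reciprocals = 1/3 + 1/46 + 1/1 + 1/36 = 1.382850
HM = 4/1.382850 = 2.8926

HM = 2.8926


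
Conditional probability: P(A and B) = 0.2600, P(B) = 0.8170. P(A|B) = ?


P(A|B) = 0.2600/0.8170 = 0.3182

P(A|B) = 0.3182


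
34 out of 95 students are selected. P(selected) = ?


P = 34/95 = 0.3579

P = 0.3579


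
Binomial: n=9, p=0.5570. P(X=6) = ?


C(9,6) = 84
p^6 = 0.029863
(1-p)^3 = 0.086938
P = 84 * 0.029863 * 0.086938 = 0.2181

P(X=6) = 0.2181


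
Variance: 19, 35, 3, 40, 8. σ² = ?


Mean = 21.0000
Squared deviations: 4.0000, 196.0000, 324.0000, 361.0000, 169.0000
Sum = 1054.0000
Variance = 1054.0000/5 = 210.8000

Variance = 210.8000


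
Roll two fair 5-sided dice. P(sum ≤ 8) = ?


Total outcomes = 5×5 = 25
Favorable (sum ≤ 8): 22
P = 22/25 = 0.8800

P = 0.8800


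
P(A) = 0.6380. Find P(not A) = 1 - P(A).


P(not A) = 1 - 0.6380 = 0.3620

P(not A) = 0.3620


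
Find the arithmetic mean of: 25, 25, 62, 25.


Sum = 25 + 25 + 62 + 25 = 137
n = 4
Mean = 137/4 = 34.2500

Mean = 34.2500


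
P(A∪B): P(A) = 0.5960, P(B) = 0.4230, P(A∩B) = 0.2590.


P(A∪B) = 0.5960 + 0.4230 - 0.2590
= 1.0190 - 0.2590
= 0.7600

P(A∪B) = 0.7600


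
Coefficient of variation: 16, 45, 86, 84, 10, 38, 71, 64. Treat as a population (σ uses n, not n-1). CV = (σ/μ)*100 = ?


Mean = 51.7500
SD = 27.3622
CV = (27.3622/51.7500)*100 = 52.8737%

CV = 52.8737%


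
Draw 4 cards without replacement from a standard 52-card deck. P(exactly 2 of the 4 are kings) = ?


Hypergeometric: P(X=2) = C(4,2)·C(48,2) / C(52,4)
= 6 × 1128 / 270725
= 6768/270725 = 0.0250

P = 0.0250


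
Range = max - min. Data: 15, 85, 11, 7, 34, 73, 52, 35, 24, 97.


Max = 97, Min = 7
Range = 97 - 7 = 90

Range = 90


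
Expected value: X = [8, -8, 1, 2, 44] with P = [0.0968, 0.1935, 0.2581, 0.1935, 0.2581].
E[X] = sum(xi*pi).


E[X] = 8*0.0968 - 8*0.1935 + 1*0.2581 + 2*0.1935 + 44*0.2581
= 0.7744 - 1.5480 + 0.2581 + 0.3870 + 11.3564
= 11.2279

E[X] = 11.2279


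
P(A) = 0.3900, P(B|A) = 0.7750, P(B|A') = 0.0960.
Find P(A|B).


P(B) = P(B|A)*P(A) + P(B|A')*P(A')
= 0.7750*0.3900 + 0.0960*0.6100
= 0.302250 + 0.058560 = 0.360810
P(A|B) = 0.302250/0.360810 = 0.8377

P(A|B) = 0.8377


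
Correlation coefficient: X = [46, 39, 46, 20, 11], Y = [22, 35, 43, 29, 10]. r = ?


Mean X = 32.4000, Mean Y = 27.8000
SD X = 14.319218, SD Y = 11.267653
Cov = 108.280000
r = 108.280000/(14.319218*11.267653) = 0.6711

r = 0.6711


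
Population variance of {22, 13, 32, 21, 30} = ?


Mean = 23.6000
Squared deviations: 2.5600, 112.3600, 70.5600, 6.7600, 40.9600
Sum = 233.2000
Variance = 233.2000/5 = 46.6400

Variance = 46.6400


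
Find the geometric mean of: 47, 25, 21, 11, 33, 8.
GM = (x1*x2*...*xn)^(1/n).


Product = 47 × 25 × 21 × 11 × 33 × 8 = 71656200
GM = 71656200^(1/6) = 20.3802

GM = 20.3802


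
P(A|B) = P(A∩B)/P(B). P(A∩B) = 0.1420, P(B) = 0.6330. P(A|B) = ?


P(A|B) = 0.1420/0.6330 = 0.2243

P(A|B) = 0.2243


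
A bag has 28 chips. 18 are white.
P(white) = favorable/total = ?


P = 18/28 = 0.6429

P = 0.6429


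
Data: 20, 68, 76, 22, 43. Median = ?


Sorted: 20, 22, 43, 68, 76
n = 5 (odd)
Middle value = 43

Median = 43


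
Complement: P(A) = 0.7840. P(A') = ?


P(not A) = 1 - 0.7840 = 0.2160

P(not A) = 0.2160


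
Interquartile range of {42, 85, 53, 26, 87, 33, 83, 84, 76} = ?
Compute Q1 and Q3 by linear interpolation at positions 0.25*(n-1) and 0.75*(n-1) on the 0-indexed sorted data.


Sorted: 26, 33, 42, 53, 76, 83, 84, 85, 87
Q1 (25th %ile) = 42.0000
Q3 (75th %ile) = 84.0000
IQR = 84.0000 - 42.0000 = 42.0000

IQR = 42.0000


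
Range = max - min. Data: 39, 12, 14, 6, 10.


Max = 39, Min = 6
Range = 39 - 6 = 33

Range = 33


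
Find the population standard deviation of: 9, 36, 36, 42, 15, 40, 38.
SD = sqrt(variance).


Mean = 30.8571
Variance = 148.6939
SD = sqrt(148.6939) = 12.1940

SD = 12.1940


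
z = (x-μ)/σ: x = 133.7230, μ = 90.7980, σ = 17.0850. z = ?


z = (133.7230 - 90.7980)/17.0850
= 42.9250/17.0850
= 2.5124

z = 2.5124


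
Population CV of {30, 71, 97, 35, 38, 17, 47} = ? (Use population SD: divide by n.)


Mean = 47.8571
SD = 25.3119
CV = (25.3119/47.8571)*100 = 52.8906%

CV = 52.8906%


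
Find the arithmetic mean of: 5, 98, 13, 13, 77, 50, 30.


Sum = 5 + 98 + 13 + 13 + 77 + 50 + 30 = 286
n = 7
Mean = 286/7 = 40.8571

Mean = 40.8571


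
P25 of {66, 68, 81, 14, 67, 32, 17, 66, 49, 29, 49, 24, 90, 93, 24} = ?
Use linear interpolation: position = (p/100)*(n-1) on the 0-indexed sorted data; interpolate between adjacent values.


Sorted: 14, 17, 24, 24, 29, 32, 49, 49, 66, 66, 67, 68, 81, 90, 93
n = 15
Index = 25/100 * 14 = 3.5000
Lower = data[3] = 24, Upper = data[4] = 29
P25 = 24 + 0.5000*(5) = 26.5000

P25 = 26.5000


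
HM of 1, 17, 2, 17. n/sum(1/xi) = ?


Sum of reciprocals = 1/1 + 1/17 + 1/2 + 1/17 = 1.617647
HM = 4/1.617647 = 2.4727

HM = 2.4727


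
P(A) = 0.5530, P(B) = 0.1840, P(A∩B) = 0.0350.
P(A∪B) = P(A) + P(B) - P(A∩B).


P(A∪B) = 0.5530 + 0.1840 - 0.0350
= 0.7370 - 0.0350
= 0.7020

P(A∪B) = 0.7020


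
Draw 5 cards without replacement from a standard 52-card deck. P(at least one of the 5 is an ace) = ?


P(at least one) = 1 - P(none)
P(none) = (48/52) × (47/51) × (46/50) × (45/49) × (44/48) = 0.658842
P(at least one) = 1 - 0.658842 = 0.3412

P = 0.3412


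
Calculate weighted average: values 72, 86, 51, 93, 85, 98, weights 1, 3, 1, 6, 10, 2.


Numerator = 72*1 + 86*3 + 51*1 + 93*6 + 85*10 + 98*2 = 1985
Denominator = 1 + 3 + 1 + 6 + 10 + 2 = 23
WM = 1985/23 = 86.3043

WM = 86.3043


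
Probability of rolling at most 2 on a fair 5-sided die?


Favorable outcomes (roll ≤ 2): 2
Total outcomes = 5
P = 2/5 = 0.4000

P = 0.4000


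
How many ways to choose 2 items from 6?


C(6,2) = 6!/(2! × 4!)
= 720/(2 × 24)
= 15

C(6,2) = 15


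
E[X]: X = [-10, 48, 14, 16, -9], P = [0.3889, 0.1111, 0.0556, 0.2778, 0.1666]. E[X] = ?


E[X] = -10*0.3889 + 48*0.1111 + 14*0.0556 + 16*0.2778 - 9*0.1666
= -3.8890 + 5.3328 + 0.7784 + 4.4448 - 1.4994
= 5.1676

E[X] = 5.1676


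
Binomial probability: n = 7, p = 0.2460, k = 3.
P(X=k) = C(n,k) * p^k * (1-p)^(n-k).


C(7,3) = 35
p^3 = 0.014887
(1-p)^4 = 0.323210
P = 35 * 0.014887 * 0.323210 = 0.1684

P(X=3) = 0.1684


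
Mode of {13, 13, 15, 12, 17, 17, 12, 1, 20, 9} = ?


Frequencies: 1:1, 9:1, 12:2, 13:2, 15:1, 17:2, 20:1
Max frequency = 2
Mode = 12, 13, 17

Mode = 12, 13, 17


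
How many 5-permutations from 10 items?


P(10,5) = 10!/5!
= 3628800/120
= 30240

P(10,5) = 30240


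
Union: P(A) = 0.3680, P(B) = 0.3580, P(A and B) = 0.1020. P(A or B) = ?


P(A∪B) = 0.3680 + 0.3580 - 0.1020
= 0.7260 - 0.1020
= 0.6240

P(A∪B) = 0.6240


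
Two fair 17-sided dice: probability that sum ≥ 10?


Total outcomes = 17×17 = 289
Favorable (sum ≥ 10): 253
P = 253/289 = 0.8754

P = 0.8754


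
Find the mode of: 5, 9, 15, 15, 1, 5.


Frequencies: 1:1, 5:2, 9:1, 15:2
Max frequency = 2
Mode = 5, 15

Mode = 5, 15


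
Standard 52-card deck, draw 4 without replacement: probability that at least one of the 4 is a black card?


P(at least one) = 1 - P(none)
P(none) = (26/52) × (25/51) × (24/50) × (23/49) = 0.055222
P(at least one) = 1 - 0.055222 = 0.9448

P = 0.9448


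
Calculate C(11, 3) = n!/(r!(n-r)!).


C(11,3) = 11!/(3! × 8!)
= 39916800/(6 × 40320)
= 165

C(11,3) = 165


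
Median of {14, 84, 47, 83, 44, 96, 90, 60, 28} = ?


Sorted: 14, 28, 44, 47, 60, 83, 84, 90, 96
n = 9 (odd)
Middle value = 60

Median = 60


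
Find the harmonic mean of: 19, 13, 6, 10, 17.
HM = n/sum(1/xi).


Sum of reciprocals = 1/19 + 1/13 + 1/6 + 1/10 + 1/17 = 0.455045
HM = 5/0.455045 = 10.9879

HM = 10.9879


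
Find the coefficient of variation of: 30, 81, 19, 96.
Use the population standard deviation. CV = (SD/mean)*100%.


Mean = 56.5000
SD = 32.6688
CV = (32.6688/56.5000)*100 = 57.8209%

CV = 57.8209%


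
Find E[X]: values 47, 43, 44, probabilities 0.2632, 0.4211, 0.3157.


E[X] = 47*0.2632 + 43*0.4211 + 44*0.3157
= 12.3704 + 18.1073 + 13.8908
= 44.3685

E[X] = 44.3685


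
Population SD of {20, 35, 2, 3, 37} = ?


Mean = 19.4000
Variance = 225.0400
SD = sqrt(225.0400) = 15.0013

SD = 15.0013


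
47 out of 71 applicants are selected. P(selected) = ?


P = 47/71 = 0.6620

P = 0.6620


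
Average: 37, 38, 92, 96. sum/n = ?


Sum = 37 + 38 + 92 + 96 = 263
n = 4
Mean = 263/4 = 65.7500

Mean = 65.7500


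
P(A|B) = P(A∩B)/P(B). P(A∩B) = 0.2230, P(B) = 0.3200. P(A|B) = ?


P(A|B) = 0.2230/0.3200 = 0.6969

P(A|B) = 0.6969


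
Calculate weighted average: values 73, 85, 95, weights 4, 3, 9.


Numerator = 73*4 + 85*3 + 95*9 = 1402
Denominator = 4 + 3 + 9 = 16
WM = 1402/16 = 87.6250

WM = 87.6250


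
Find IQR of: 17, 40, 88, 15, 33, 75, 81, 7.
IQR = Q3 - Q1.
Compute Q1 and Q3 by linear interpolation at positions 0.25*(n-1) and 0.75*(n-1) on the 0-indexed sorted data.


Sorted: 7, 15, 17, 33, 40, 75, 81, 88
Q1 (25th %ile) = 16.5000
Q3 (75th %ile) = 76.5000
IQR = 76.5000 - 16.5000 = 60.0000

IQR = 60.0000


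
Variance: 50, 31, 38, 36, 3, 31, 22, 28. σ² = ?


Mean = 29.8750
Squared deviations: 405.0156, 1.2656, 66.0156, 37.5156, 722.2656, 1.2656, 62.0156, 3.5156
Sum = 1298.8750
Variance = 1298.8750/8 = 162.3594

Variance = 162.3594


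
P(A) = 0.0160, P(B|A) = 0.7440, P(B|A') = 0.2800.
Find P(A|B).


P(B) = P(B|A)*P(A) + P(B|A')*P(A')
= 0.7440*0.0160 + 0.2800*0.9840
= 0.011904 + 0.275520 = 0.287424
P(A|B) = 0.011904/0.287424 = 0.0414

P(A|B) = 0.0414


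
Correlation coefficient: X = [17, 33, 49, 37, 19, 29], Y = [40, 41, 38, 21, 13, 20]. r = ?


Mean X = 30.6667, Mean Y = 28.8333
SD X = 10.857665, SD Y = 11.156712
Cov = 32.277778
r = 32.277778/(10.857665*11.156712) = 0.2665

r = 0.2665


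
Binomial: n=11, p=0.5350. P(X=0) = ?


C(11,0) = 1
p^0 = 1.000000
(1-p)^11 = 0.000220
P = 1 * 1.000000 * 0.000220 = 0.0002

P(X=0) = 0.0002


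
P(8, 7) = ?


P(8,7) = 8!/1!
= 40320/1
= 40320

P(8,7) = 40320


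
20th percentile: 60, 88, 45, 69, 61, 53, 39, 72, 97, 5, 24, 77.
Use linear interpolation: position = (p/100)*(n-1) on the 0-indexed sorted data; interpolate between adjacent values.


Sorted: 5, 24, 39, 45, 53, 60, 61, 69, 72, 77, 88, 97
n = 12
Index = 20/100 * 11 = 2.2000
Lower = data[2] = 39, Upper = data[3] = 45
P20 = 39 + 0.2000*(6) = 40.2000

P20 = 40.2000


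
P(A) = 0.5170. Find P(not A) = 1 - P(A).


P(not A) = 1 - 0.5170 = 0.4830

P(not A) = 0.4830


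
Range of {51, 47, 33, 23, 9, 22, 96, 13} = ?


Max = 96, Min = 9
Range = 96 - 9 = 87

Range = 87


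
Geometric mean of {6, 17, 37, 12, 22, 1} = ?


Product = 6 × 17 × 37 × 12 × 22 × 1 = 996336
GM = 996336^(1/6) = 9.9939

GM = 9.9939


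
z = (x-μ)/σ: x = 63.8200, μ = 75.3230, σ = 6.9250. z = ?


z = (63.8200 - 75.3230)/6.9250
= -11.5030/6.9250
= -1.6611

z = -1.6611


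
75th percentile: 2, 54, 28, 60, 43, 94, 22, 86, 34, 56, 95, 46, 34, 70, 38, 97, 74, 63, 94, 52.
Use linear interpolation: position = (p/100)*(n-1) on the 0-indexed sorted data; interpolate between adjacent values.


Sorted: 2, 22, 28, 34, 34, 38, 43, 46, 52, 54, 56, 60, 63, 70, 74, 86, 94, 94, 95, 97
n = 20
Index = 75/100 * 19 = 14.2500
Lower = data[14] = 74, Upper = data[15] = 86
P75 = 74 + 0.2500*(12) = 77.0000

P75 = 77.0000


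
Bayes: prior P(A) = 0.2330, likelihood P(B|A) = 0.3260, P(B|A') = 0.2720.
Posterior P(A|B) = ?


P(B) = P(B|A)*P(A) + P(B|A')*P(A')
= 0.3260*0.2330 + 0.2720*0.7670
= 0.075958 + 0.208624 = 0.284582
P(A|B) = 0.075958/0.284582 = 0.2669

P(A|B) = 0.2669


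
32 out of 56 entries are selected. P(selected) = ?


P = 32/56 = 0.5714

P = 0.5714


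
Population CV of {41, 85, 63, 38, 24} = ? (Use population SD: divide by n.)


Mean = 50.2000
SD = 21.4234
CV = (21.4234/50.2000)*100 = 42.6760%

CV = 42.6760%


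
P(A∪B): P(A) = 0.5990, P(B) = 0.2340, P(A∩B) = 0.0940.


P(A∪B) = 0.5990 + 0.2340 - 0.0940
= 0.8330 - 0.0940
= 0.7390

P(A∪B) = 0.7390


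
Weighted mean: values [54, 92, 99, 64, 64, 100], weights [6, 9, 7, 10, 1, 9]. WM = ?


Numerator = 54*6 + 92*9 + 99*7 + 64*10 + 64*1 + 100*9 = 3449
Denominator = 6 + 9 + 7 + 10 + 1 + 9 = 42
WM = 3449/42 = 82.1190

WM = 82.1190


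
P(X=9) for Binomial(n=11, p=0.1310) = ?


C(11,9) = 55
p^9 = 1.136166e-08
(1-p)^2 = 0.755161
P = 55 * 1.136166e-08 * 0.755161 = 4.7189e-07

P(X=9) = 4.7189e-07


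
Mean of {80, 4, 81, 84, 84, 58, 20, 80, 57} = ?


Sum = 80 + 4 + 81 + 84 + 84 + 58 + 20 + 80 + 57 = 548
n = 9
Mean = 548/9 = 60.8889

Mean = 60.8889


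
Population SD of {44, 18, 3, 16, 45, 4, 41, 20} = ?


Mean = 23.8750
Variance = 260.8594
SD = sqrt(260.8594) = 16.1511

SD = 16.1511


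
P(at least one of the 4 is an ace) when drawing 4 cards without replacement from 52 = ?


P(at least one) = 1 - P(none)
P(none) = (48/52) × (47/51) × (46/50) × (45/49) = 0.718737
P(at least one) = 1 - 0.718737 = 0.2813

P = 0.2813


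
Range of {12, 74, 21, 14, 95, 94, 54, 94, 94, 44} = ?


Max = 95, Min = 12
Range = 95 - 12 = 83

Range = 83


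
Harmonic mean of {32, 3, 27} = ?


Sum of reciprocals = 1/32 + 1/3 + 1/27 = 0.401620
HM = 3/0.401620 = 7.4697

HM = 7.4697


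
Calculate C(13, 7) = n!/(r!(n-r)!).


C(13,7) = 13!/(7! × 6!)
= 6227020800/(5040 × 720)
= 1716

C(13,7) = 1716


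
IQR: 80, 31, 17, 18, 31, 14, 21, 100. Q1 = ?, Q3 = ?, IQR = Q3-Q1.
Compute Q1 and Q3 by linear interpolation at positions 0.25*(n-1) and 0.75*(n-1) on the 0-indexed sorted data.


Sorted: 14, 17, 18, 21, 31, 31, 80, 100
Q1 (25th %ile) = 17.7500
Q3 (75th %ile) = 43.2500
IQR = 43.2500 - 17.7500 = 25.5000

IQR = 25.5000


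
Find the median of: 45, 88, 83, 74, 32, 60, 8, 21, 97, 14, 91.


Sorted: 8, 14, 21, 32, 45, 60, 74, 83, 88, 91, 97
n = 11 (odd)
Middle value = 60

Median = 60


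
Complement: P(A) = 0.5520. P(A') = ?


P(not A) = 1 - 0.5520 = 0.4480

P(not A) = 0.4480


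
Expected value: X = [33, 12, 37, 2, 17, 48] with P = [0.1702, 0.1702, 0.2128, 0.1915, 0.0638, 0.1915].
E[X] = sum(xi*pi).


E[X] = 33*0.1702 + 12*0.1702 + 37*0.2128 + 2*0.1915 + 17*0.0638 + 48*0.1915
= 5.6166 + 2.0424 + 7.8736 + 0.3830 + 1.0846 + 9.1920
= 26.1922

E[X] = 26.1922


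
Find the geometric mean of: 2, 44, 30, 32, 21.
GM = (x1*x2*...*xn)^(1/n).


Product = 2 × 44 × 30 × 32 × 21 = 1774080
GM = 1774080^(1/5) = 17.7744

GM = 17.7744


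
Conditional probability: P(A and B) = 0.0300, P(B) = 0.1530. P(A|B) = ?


P(A|B) = 0.0300/0.1530 = 0.1961

P(A|B) = 0.1961


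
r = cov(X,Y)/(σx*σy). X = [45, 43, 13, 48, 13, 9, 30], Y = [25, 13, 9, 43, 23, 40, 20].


Mean X = 28.7143, Mean Y = 24.7143
SD X = 15.699994, SD Y = 11.816626
Cov = 22.346939
r = 22.346939/(15.699994*11.816626) = 0.1205

r = 0.1205


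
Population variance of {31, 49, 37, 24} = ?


Mean = 35.2500
Squared deviations: 18.0625, 189.0625, 3.0625, 126.5625
Sum = 336.7500
Variance = 336.7500/4 = 84.1875

Variance = 84.1875


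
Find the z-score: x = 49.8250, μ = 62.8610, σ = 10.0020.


z = (49.8250 - 62.8610)/10.0020
= -13.0360/10.0020
= -1.3033

z = -1.3033


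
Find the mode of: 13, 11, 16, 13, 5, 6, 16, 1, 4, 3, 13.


Frequencies: 1:1, 3:1, 4:1, 5:1, 6:1, 11:1, 13:3, 16:2
Max frequency = 3
Mode = 13

Mode = 13


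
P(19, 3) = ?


P(19,3) = 19!/16!
= 121645100408832000/20922789888000
= 5814

P(19,3) = 5814


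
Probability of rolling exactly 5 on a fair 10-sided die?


Favorable outcomes (roll = 5): 1
Total outcomes = 10
P = 1/10 = 0.1000

P = 0.1000


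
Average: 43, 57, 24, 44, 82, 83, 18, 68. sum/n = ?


Sum = 43 + 57 + 24 + 44 + 82 + 83 + 18 + 68 = 419
n = 8
Mean = 419/8 = 52.3750

Mean = 52.3750


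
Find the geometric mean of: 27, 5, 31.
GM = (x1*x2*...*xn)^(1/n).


Product = 27 × 5 × 31 = 4185
GM = 4185^(1/3) = 16.1151

GM = 16.1151


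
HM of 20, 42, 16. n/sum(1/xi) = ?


Sum of reciprocals = 1/20 + 1/42 + 1/16 = 0.136310
HM = 3/0.136310 = 22.0087

HM = 22.0087


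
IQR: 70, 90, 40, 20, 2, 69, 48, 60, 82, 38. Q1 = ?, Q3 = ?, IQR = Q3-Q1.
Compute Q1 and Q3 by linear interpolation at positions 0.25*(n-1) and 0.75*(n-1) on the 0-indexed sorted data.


Sorted: 2, 20, 38, 40, 48, 60, 69, 70, 82, 90
Q1 (25th %ile) = 38.5000
Q3 (75th %ile) = 69.7500
IQR = 69.7500 - 38.5000 = 31.2500

IQR = 31.2500


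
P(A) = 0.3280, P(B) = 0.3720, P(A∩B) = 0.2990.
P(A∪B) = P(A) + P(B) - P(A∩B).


P(A∪B) = 0.3280 + 0.3720 - 0.2990
= 0.7000 - 0.2990
= 0.4010

P(A∪B) = 0.4010


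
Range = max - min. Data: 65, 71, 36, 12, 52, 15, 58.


Max = 71, Min = 12
Range = 71 - 12 = 59

Range = 59


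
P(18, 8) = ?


P(18,8) = 18!/10!
= 6402373705728000/3628800
= 1764322560

P(18,8) = 1764322560


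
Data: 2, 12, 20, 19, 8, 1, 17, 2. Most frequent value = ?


Frequencies: 1:1, 2:2, 8:1, 12:1, 17:1, 19:1, 20:1
Max frequency = 2
Mode = 2

Mode = 2


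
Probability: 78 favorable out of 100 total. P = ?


P = 78/100 = 0.7800

P = 0.7800


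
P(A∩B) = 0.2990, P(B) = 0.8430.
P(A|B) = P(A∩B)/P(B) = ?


P(A|B) = 0.2990/0.8430 = 0.3547

P(A|B) = 0.3547


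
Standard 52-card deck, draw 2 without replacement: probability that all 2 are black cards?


P(all black cards) = (26/52) × (25/51)
= 0.2451

P = 0.2451


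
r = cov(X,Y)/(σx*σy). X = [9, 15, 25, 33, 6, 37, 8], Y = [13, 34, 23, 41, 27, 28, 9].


Mean X = 19.0000, Mean Y = 25.0000
SD X = 11.722993, SD Y = 10.378549
Cov = 71.428571
r = 71.428571/(11.722993*10.378549) = 0.5871

r = 0.5871


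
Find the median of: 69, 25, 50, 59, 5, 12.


Sorted: 5, 12, 25, 50, 59, 69
n = 6 (even)
Middle values: 25 and 50
Median = (25+50)/2 = 37.5000

Median = 37.5000


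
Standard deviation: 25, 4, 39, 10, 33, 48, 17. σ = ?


Mean = 25.1429
Variance = 216.9796
SD = sqrt(216.9796) = 14.7302

SD = 14.7302


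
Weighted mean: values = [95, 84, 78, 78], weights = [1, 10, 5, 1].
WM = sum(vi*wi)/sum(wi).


Numerator = 95*1 + 84*10 + 78*5 + 78*1 = 1403
Denominator = 1 + 10 + 5 + 1 = 17
WM = 1403/17 = 82.5294

WM = 82.5294


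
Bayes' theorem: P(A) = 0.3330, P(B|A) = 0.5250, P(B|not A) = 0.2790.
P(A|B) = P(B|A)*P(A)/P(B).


P(B) = P(B|A)*P(A) + P(B|A')*P(A')
= 0.5250*0.3330 + 0.2790*0.6670
= 0.174825 + 0.186093 = 0.360918
P(A|B) = 0.174825/0.360918 = 0.4844

P(A|B) = 0.4844


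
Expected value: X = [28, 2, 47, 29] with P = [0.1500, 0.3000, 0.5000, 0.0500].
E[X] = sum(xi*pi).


E[X] = 28*0.1500 + 2*0.3000 + 47*0.5000 + 29*0.0500
= 4.2000 + 0.6000 + 23.5000 + 1.4500
= 29.7500

E[X] = 29.7500


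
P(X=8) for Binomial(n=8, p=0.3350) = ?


C(8,8) = 1
p^8 = 0.000159
(1-p)^0 = 1.000000
P = 1 * 0.000159 * 1.000000 = 0.0002

P(X=8) = 0.0002


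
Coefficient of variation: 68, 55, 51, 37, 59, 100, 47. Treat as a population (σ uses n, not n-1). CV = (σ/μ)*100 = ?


Mean = 59.5714
SD = 18.7758
CV = (18.7758/59.5714)*100 = 31.5181%

CV = 31.5181%


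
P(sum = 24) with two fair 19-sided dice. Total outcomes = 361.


Total outcomes = 19×19 = 361
Favorable (sum = 24): 15
P = 15/361 = 0.0416

P = 0.0416


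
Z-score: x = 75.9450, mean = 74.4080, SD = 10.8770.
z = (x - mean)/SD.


z = (75.9450 - 74.4080)/10.8770
= 1.5370/10.8770
= 0.1413

z = 0.1413


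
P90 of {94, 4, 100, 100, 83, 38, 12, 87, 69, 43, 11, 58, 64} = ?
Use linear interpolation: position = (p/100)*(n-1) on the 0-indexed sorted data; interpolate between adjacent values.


Sorted: 4, 11, 12, 38, 43, 58, 64, 69, 83, 87, 94, 100, 100
n = 13
Index = 90/100 * 12 = 10.8000
Lower = data[10] = 94, Upper = data[11] = 100
P90 = 94 + 0.8000*(6) = 98.8000

P90 = 98.8000


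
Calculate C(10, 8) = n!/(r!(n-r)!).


C(10,8) = 10!/(8! × 2!)
= 3628800/(40320 × 2)
= 45

C(10,8) = 45


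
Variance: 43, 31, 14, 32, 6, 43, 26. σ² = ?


Mean = 27.8571
Squared deviations: 229.3061, 9.8776, 192.0204, 17.1633, 477.7347, 229.3061, 3.4490
Sum = 1158.8571
Variance = 1158.8571/7 = 165.5510

Variance = 165.5510


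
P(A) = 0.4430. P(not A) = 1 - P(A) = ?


P(not A) = 1 - 0.4430 = 0.5570

P(not A) = 0.5570


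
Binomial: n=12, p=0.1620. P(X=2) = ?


C(12,2) = 66
p^2 = 0.026244
(1-p)^10 = 0.170781
P = 66 * 0.026244 * 0.170781 = 0.2958

P(X=2) = 0.2958


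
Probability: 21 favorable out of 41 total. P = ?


P = 21/41 = 0.5122

P = 0.5122


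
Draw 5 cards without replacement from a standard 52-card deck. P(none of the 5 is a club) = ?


P(no clubs) = (39/52) × (38/51) × (37/50) × (36/49) × (35/48)
= 0.2215

P = 0.2215


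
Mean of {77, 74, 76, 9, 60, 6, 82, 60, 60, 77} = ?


Sum = 77 + 74 + 76 + 9 + 60 + 6 + 82 + 60 + 60 + 77 = 581
n = 10
Mean = 581/10 = 58.1000

Mean = 58.1000


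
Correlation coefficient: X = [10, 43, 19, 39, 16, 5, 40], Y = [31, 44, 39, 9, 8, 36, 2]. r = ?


Mean X = 24.5714, Mean Y = 24.1429
SD X = 14.568627, SD Y = 15.959131
Cov = -67.224490
r = -67.224490/(14.568627*15.959131) = -0.2891

r = -0.2891


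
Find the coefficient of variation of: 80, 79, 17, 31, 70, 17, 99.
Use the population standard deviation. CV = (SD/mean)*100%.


Mean = 56.1429
SD = 31.2064
CV = (31.2064/56.1429)*100 = 55.5838%

CV = 55.5838%


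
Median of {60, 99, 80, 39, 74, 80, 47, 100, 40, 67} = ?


Sorted: 39, 40, 47, 60, 67, 74, 80, 80, 99, 100
n = 10 (even)
Middle values: 67 and 74
Median = (67+74)/2 = 70.5000

Median = 70.5000


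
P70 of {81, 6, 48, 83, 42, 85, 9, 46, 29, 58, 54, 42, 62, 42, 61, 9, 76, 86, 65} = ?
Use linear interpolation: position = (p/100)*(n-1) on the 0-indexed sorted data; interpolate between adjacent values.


Sorted: 6, 9, 9, 29, 42, 42, 42, 46, 48, 54, 58, 61, 62, 65, 76, 81, 83, 85, 86
n = 19
Index = 70/100 * 18 = 12.6000
Lower = data[12] = 62, Upper = data[13] = 65
P70 = 62 + 0.6000*(3) = 63.8000

P70 = 63.8000


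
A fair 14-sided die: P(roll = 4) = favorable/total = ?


Favorable outcomes (roll = 4): 1
Total outcomes = 14
P = 1/14 = 0.0714

P = 0.0714


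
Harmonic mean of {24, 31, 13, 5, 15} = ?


Sum of reciprocals = 1/24 + 1/31 + 1/13 + 1/5 + 1/15 = 0.417514
HM = 5/0.417514 = 11.9756

HM = 11.9756


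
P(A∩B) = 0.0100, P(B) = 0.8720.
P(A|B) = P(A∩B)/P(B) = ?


P(A|B) = 0.0100/0.8720 = 0.0115

P(A|B) = 0.0115


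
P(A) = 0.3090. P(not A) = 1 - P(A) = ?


P(not A) = 1 - 0.3090 = 0.6910

P(not A) = 0.6910


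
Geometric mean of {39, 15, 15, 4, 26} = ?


Product = 39 × 15 × 15 × 4 × 26 = 912600
GM = 912600^(1/5) = 15.5617

GM = 15.5617


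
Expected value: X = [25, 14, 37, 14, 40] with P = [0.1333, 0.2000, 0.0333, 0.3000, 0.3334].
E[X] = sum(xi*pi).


E[X] = 25*0.1333 + 14*0.2000 + 37*0.0333 + 14*0.3000 + 40*0.3334
= 3.3325 + 2.8000 + 1.2321 + 4.2000 + 13.3360
= 24.9006

E[X] = 24.9006


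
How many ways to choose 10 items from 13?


C(13,10) = 13!/(10! × 3!)
= 6227020800/(3628800 × 6)
= 286

C(13,10) = 286


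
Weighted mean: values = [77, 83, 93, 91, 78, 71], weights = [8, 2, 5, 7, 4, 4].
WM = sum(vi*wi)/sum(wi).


Numerator = 77*8 + 83*2 + 93*5 + 91*7 + 78*4 + 71*4 = 2480
Denominator = 8 + 2 + 5 + 7 + 4 + 4 = 30
WM = 2480/30 = 82.6667

WM = 82.6667


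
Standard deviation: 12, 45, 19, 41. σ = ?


Mean = 29.2500
Variance = 197.1875
SD = sqrt(197.1875) = 14.0423

SD = 14.0423


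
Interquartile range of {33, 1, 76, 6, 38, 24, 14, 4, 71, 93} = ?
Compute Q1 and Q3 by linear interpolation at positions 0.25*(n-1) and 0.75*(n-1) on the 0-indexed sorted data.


Sorted: 1, 4, 6, 14, 24, 33, 38, 71, 76, 93
Q1 (25th %ile) = 8.0000
Q3 (75th %ile) = 62.7500
IQR = 62.7500 - 8.0000 = 54.7500

IQR = 54.7500


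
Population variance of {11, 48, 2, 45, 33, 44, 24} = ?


Mean = 29.5714
Squared deviations: 344.8980, 339.6122, 760.1837, 238.0408, 11.7551, 208.1837, 31.0408
Sum = 1933.7143
Variance = 1933.7143/7 = 276.2449

Variance = 276.2449


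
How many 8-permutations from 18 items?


P(18,8) = 18!/10!
= 6402373705728000/3628800
= 1764322560

P(18,8) = 1764322560


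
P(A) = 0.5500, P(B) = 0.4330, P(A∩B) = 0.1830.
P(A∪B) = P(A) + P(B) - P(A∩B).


P(A∪B) = 0.5500 + 0.4330 - 0.1830
= 0.9830 - 0.1830
= 0.8000

P(A∪B) = 0.8000


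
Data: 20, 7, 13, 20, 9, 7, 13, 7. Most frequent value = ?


Frequencies: 7:3, 9:1, 13:2, 20:2
Max frequency = 3
Mode = 7

Mode = 7


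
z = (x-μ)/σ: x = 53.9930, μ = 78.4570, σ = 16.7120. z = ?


z = (53.9930 - 78.4570)/16.7120
= -24.4640/16.7120
= -1.4639

z = -1.4639


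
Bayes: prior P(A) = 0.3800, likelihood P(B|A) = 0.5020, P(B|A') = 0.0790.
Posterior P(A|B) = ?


P(B) = P(B|A)*P(A) + P(B|A')*P(A')
= 0.5020*0.3800 + 0.0790*0.6200
= 0.190760 + 0.048980 = 0.239740
P(A|B) = 0.190760/0.239740 = 0.7957

P(A|B) = 0.7957


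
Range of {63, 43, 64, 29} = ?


Max = 64, Min = 29
Range = 64 - 29 = 35

Range = 35


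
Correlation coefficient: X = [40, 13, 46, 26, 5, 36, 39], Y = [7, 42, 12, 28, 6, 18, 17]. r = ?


Mean X = 29.2857, Mean Y = 18.5714
SD X = 14.139249, SD Y = 11.806259
Cov = -51.448980
r = -51.448980/(14.139249*11.806259) = -0.3082

r = -0.3082


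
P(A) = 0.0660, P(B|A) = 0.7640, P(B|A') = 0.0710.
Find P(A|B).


P(B) = P(B|A)*P(A) + P(B|A')*P(A')
= 0.7640*0.0660 + 0.0710*0.9340
= 0.050424 + 0.066314 = 0.116738
P(A|B) = 0.050424/0.116738 = 0.4319

P(A|B) = 0.4319


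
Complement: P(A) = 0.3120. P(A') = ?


P(not A) = 1 - 0.3120 = 0.6880

P(not A) = 0.6880


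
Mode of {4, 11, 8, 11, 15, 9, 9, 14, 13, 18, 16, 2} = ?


Frequencies: 2:1, 4:1, 8:1, 9:2, 11:2, 13:1, 14:1, 15:1, 16:1, 18:1
Max frequency = 2
Mode = 9, 11

Mode = 9, 11


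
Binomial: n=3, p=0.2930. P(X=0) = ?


C(3,0) = 1
p^0 = 1.000000
(1-p)^3 = 0.353393
P = 1 * 1.000000 * 0.353393 = 0.3534

P(X=0) = 0.3534


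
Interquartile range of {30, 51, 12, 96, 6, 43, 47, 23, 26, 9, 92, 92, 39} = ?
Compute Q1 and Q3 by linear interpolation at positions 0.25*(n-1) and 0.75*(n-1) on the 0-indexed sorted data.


Sorted: 6, 9, 12, 23, 26, 30, 39, 43, 47, 51, 92, 92, 96
Q1 (25th %ile) = 23.0000
Q3 (75th %ile) = 51.0000
IQR = 51.0000 - 23.0000 = 28.0000

IQR = 28.0000


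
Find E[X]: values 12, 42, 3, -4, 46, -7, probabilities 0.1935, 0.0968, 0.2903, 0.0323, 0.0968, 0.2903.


E[X] = 12*0.1935 + 42*0.0968 + 3*0.2903 - 4*0.0323 + 46*0.0968 - 7*0.2903
= 2.3220 + 4.0656 + 0.8709 - 0.1292 + 4.4528 - 2.0321
= 9.5500

E[X] = 9.5500


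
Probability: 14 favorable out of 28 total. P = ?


P = 14/28 = 0.5000

P = 0.5000


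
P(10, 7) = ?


P(10,7) = 10!/3!
= 3628800/6
= 604800

P(10,7) = 604800


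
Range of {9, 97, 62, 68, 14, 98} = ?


Max = 98, Min = 9
Range = 98 - 9 = 89

Range = 89


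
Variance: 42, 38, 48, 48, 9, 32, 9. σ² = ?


Mean = 32.2857
Squared deviations: 94.3673, 32.6531, 246.9388, 246.9388, 542.2245, 0.0816, 542.2245
Sum = 1705.4286
Variance = 1705.4286/7 = 243.6327

Variance = 243.6327


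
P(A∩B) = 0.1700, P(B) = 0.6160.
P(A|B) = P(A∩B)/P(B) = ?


P(A|B) = 0.1700/0.6160 = 0.2760

P(A|B) = 0.2760


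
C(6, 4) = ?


C(6,4) = 6!/(4! × 2!)
= 720/(24 × 2)
= 15

C(6,4) = 15


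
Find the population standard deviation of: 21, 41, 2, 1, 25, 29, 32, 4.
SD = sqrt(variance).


Mean = 19.3750
Variance = 203.7344
SD = sqrt(203.7344) = 14.2736

SD = 14.2736
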